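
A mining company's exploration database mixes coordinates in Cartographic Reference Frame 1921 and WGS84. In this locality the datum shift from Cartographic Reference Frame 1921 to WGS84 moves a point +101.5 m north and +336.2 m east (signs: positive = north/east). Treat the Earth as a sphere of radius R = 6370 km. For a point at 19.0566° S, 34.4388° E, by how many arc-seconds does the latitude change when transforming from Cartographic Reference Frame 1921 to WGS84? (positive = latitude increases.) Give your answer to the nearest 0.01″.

Δφ = 3.29″

On a sphere of radius R, 1 rad of latitude = R, so Δφ = ΔN / R = 101.5 / 6370000 = 1.5934e-05 rad = 3.287″.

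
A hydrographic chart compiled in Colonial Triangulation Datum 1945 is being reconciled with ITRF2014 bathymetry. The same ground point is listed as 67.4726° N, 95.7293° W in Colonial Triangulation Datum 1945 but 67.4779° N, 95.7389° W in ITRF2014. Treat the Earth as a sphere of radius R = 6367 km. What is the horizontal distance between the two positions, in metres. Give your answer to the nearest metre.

717 m

Δφ = 67.4779° − 67.4726° = +0.0053°; Δλ = -95.7389° − -95.7293° = -0.0096°.
1° along a meridian = πR/180 = 111125 m.
ΔN = Δφ × 111125 = 589.0 m; ΔE = Δλ × 111125 × cos(67.4726°) = -0.0096 × 111125 × 0.383125 = -408.7 m.
Distance = √(ΔE² + ΔN²) = √((-408.7)² + 589.0²) = 716.9 m.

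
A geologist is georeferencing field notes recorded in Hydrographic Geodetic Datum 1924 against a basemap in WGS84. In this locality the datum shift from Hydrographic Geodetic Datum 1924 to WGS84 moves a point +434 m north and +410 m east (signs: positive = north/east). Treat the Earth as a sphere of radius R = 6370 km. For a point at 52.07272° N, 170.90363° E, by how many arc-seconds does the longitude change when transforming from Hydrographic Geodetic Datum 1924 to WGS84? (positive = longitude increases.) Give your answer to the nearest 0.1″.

At latitude 52.07272°, cos φ = 0.614661.
One radian of longitude at latitude φ spans R cos φ, so Δλ = ΔE / (R cos φ) = 410.0 / (6370000 × 0.614661) = 1.0471e-04 rad = 21.599″.

Δλ = 21.6″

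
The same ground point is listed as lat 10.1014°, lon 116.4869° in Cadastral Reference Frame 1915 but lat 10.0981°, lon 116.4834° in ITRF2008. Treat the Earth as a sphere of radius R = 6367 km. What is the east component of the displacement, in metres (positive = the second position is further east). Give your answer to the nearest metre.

Δφ = 10.0981° − 10.1014° = -0.0033°; Δλ = 116.4834° − 116.4869° = -0.0035°.
1° along a meridian = πR/180 = 111125 m.
ΔN = Δφ × 111125 = -366.7 m; ΔE = Δλ × 111125 × cos(10.1014°) = -0.0035 × 111125 × 0.984499 = -382.9 m.

ΔE = -383 m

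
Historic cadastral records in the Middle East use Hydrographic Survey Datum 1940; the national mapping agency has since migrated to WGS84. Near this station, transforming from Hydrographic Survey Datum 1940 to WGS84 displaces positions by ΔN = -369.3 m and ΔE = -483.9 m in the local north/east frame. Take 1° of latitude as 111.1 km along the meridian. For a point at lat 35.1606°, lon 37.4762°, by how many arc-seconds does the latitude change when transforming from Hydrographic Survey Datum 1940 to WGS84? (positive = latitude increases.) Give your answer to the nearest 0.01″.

Δφ = -11.97″

1° of latitude = 111.1 km, so Δφ = -369.3 / 111100 = -0.0033240° = -11.967″.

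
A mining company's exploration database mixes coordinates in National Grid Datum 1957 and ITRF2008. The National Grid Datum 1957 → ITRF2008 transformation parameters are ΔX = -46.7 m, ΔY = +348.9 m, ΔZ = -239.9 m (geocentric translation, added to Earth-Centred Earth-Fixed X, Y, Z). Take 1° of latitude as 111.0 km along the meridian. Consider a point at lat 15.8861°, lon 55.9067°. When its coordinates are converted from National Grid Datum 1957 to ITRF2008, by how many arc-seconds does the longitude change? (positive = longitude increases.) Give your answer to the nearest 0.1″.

sin φ = 0.273726, cos φ = 0.961808, sin λ = 0.828126, cos λ = 0.560542.
East component: ΔE = −sin λ·ΔX + cos λ·ΔY = −(0.828126)(-46.7) + (0.560542)(348.9) = 234.25 m.
1° of latitude spans 111000 m; at latitude φ, 1° of longitude spans that × cos φ = 106760.7 m, so Δλ = 234.25 / 106760.7 × 3600 = 7.899″.

Δλ = 7.9″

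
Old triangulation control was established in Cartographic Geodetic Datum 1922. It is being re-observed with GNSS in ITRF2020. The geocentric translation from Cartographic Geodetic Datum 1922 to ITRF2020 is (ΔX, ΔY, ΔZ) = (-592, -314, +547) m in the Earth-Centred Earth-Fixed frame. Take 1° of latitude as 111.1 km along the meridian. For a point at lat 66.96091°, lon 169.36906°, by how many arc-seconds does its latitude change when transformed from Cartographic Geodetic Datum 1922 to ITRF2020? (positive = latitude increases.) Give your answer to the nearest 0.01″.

Δφ = -8.69″

sin φ = 0.920238, cos φ = 0.391359, sin λ = 0.184482, cos λ = -0.982836.
North component: ΔN = −sin φ cos λ·ΔX − sin φ sin λ·ΔY + cos φ·ΔZ = −(0.920238)(-0.982836)(-592) − (0.920238)(0.184482)(-314) + (0.391359)(547) = -268.05 m.
1° of latitude spans 111100 m, so Δφ = -268.05 / 111100 × 3600 = -8.686″.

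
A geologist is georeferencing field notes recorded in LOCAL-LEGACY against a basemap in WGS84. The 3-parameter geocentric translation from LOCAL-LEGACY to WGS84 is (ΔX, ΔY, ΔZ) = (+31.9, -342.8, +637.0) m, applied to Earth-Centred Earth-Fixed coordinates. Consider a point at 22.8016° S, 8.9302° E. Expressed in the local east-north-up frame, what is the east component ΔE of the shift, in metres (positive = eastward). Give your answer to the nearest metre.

ΔE = -344 m

The local east axis at (φ, λ) is (−sin λ, cos λ, 0), so ΔE = −sin(8.9302°)·31.9 + cos(8.9302°)·(-342.8) = -343.60 m.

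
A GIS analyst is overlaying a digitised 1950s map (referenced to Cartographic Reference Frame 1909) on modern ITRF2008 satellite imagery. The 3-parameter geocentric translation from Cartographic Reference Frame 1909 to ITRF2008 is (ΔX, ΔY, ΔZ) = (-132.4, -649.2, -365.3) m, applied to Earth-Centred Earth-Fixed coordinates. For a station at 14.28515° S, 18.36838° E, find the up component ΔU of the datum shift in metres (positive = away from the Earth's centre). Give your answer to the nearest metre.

ΔU = -230 m

At φ = -14.28515°, λ = 18.36838°: sin φ = -0.246748, cos φ = 0.969080, sin λ = 0.315125, cos λ = 0.949050.
ΔU = cos φ cos λ·ΔX + cos φ sin λ·ΔY + sin φ·ΔZ = (0.969080)(0.949050)(-132.4) + (0.969080)(0.315125)(-649.2) + (-0.246748)(-365.3) = -229.89 m.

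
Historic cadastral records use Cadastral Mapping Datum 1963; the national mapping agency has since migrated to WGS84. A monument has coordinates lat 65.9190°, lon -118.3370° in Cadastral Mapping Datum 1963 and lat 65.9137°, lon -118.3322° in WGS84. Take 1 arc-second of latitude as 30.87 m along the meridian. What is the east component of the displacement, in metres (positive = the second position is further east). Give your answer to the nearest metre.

Δφ = 65.9137° − 65.9190° = -0.0053°; Δλ = -118.3322° − -118.3370° = +0.0048°.
1° of latitude = 3600 × 30.87 = 111132 m.
ΔN = Δφ × 111132 = -589.0 m; ΔE = Δλ × 111132 × cos(65.9190°) = +0.0048 × 111132 × 0.408028 = 217.7 m.

ΔE = 218 m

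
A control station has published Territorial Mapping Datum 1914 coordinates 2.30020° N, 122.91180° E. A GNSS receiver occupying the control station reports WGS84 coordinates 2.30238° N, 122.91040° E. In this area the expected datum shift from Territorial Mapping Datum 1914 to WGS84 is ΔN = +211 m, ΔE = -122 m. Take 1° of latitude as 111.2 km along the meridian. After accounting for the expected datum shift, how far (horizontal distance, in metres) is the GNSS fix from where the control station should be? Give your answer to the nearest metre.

Observed coordinate differences: Δφ = +0.00218°, Δλ = -0.00140°.
Converting to metres (1° lat = 111200 m, cos φ = 0.999194): observed ΔN = 242.4 m, observed ΔE = -155.6 m.
Subtracting the expected shift leaves a residual of 242.4 − (211) = 31.4 m north and -155.6 − (-122) = -33.6 m east.
Residual distance = √(31.4² + (-33.6)²) = 46.0 m.

46 m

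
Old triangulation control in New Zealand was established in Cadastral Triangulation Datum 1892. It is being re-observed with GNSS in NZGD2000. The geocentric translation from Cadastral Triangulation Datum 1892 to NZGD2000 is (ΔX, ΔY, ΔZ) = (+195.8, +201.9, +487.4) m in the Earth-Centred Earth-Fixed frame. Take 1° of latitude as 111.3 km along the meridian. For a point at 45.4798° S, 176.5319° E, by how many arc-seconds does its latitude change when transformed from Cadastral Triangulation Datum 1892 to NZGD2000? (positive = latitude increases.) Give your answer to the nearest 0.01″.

Δφ = 6.83″

sin φ = -0.713003, cos φ = 0.701161, sin λ = 0.060493, cos λ = -0.998169.
North component: ΔN = −sin φ cos λ·ΔX − sin φ sin λ·ΔY + cos φ·ΔZ = −(-0.713003)(-0.998169)(195.8) − (-0.713003)(0.060493)(201.9) + (0.701161)(487.4) = 211.10 m.
1° of latitude spans 111300 m, so Δφ = 211.10 / 111300 × 3600 = 6.828″.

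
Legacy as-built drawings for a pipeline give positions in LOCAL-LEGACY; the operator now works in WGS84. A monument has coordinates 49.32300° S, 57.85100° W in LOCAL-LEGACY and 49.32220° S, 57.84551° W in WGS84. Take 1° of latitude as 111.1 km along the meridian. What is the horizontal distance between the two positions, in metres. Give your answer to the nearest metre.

Δφ = -49.32220° − -49.32300° = +0.00080°; Δλ = -57.84551° − -57.85100° = +0.00549°.
ΔN = Δφ × 111100 = 88.9 m; ΔE = Δλ × 111100 × cos(-49.32300°) = +0.00549 × 111100 × 0.651794 = 397.6 m.
Distance = √(ΔE² + ΔN²) = √(397.6² + 88.9²) = 407.4 m.

407 m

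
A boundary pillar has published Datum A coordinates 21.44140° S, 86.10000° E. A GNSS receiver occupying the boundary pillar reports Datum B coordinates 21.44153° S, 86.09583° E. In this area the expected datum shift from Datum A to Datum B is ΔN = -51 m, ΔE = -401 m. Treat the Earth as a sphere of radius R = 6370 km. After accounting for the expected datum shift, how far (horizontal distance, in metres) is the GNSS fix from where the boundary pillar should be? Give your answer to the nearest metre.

48 m

Observed coordinate differences: Δφ = -0.00013°, Δλ = -0.00417°.
Converting to metres (1° lat = 111177 m, cos φ = 0.930792): observed ΔN = -14.5 m, observed ΔE = -431.5 m.
Subtracting the expected shift leaves a residual of -14.5 − (-51) = 36.5 m north and -431.5 − (-401) = -30.5 m east.
Residual distance = √(36.5² + (-30.5)²) = 47.6 m.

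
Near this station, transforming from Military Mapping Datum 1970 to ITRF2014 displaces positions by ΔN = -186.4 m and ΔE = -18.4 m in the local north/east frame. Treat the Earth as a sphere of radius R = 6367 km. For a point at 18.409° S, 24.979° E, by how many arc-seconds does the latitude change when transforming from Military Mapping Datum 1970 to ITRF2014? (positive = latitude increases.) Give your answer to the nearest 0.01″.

Δφ = -6.04″

On a sphere of radius R, 1 rad of latitude = R, so Δφ = ΔN / R = -186.4 / 6367000 = -2.9276e-05 rad = -6.039″.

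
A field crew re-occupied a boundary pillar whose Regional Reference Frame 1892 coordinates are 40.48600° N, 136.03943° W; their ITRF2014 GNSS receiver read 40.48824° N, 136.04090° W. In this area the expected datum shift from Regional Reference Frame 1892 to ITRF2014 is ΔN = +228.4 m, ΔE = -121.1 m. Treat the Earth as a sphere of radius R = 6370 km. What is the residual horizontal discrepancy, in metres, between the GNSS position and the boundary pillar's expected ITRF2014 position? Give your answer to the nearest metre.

21 m

Observed coordinate differences: Δφ = +0.00224°, Δλ = -0.00147°.
Converting to metres (1° lat = 111177 m, cos φ = 0.760565): observed ΔN = 249.0 m, observed ΔE = -124.3 m.
Subtracting the expected shift leaves a residual of 249.0 − (228.4) = 20.6 m north and -124.3 − (-121.1) = -3.2 m east.
Residual distance = √(20.6² + (-3.2)²) = 20.9 m.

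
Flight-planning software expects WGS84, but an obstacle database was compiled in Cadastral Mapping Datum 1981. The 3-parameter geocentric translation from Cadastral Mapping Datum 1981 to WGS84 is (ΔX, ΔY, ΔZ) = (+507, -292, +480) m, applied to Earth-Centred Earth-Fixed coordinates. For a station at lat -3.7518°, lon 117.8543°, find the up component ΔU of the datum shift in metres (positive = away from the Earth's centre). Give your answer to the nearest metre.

At φ = -3.7518°, λ = 117.8543°: sin φ = -0.065434, cos φ = 0.997857, sin λ = 0.884139, cos λ = -0.467225.
ΔU = cos φ cos λ·ΔX + cos φ sin λ·ΔY + sin φ·ΔZ = (0.997857)(-0.467225)(507) + (0.997857)(0.884139)(-292) + (-0.065434)(480) = -525.40 m.

ΔU = -525 m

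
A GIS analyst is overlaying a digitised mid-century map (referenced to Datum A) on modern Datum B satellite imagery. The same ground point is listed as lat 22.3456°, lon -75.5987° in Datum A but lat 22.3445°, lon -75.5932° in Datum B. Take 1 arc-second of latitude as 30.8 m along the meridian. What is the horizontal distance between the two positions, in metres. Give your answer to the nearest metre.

577 m

Δφ = 22.3445° − 22.3456° = -0.0011°; Δλ = -75.5932° − -75.5987° = +0.0055°.
1° of latitude = 3600 × 30.80 = 110880 m.
ΔN = Δφ × 110880 = -122.0 m; ΔE = Δλ × 110880 × cos(22.3456°) = +0.0055 × 110880 × 0.924907 = 564.0 m.
Distance = √(ΔE² + ΔN²) = √(564.0² + (-122.0)²) = 577.1 m.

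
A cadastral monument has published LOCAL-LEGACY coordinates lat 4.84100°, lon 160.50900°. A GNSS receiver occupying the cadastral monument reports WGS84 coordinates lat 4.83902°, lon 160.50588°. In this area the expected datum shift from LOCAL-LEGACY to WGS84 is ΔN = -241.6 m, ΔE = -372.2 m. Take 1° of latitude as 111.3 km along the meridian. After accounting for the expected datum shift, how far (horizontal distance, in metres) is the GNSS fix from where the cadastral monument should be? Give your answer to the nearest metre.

34 m

Observed coordinate differences: Δφ = -0.00198°, Δλ = -0.00312°.
Converting to metres (1° lat = 111300 m, cos φ = 0.996433): observed ΔN = -220.4 m, observed ΔE = -346.0 m.
Subtracting the expected shift leaves a residual of -220.4 − (-241.6) = 21.2 m north and -346.0 − (-372.2) = 26.2 m east.
Residual distance = √(21.2² + 26.2²) = 33.7 m.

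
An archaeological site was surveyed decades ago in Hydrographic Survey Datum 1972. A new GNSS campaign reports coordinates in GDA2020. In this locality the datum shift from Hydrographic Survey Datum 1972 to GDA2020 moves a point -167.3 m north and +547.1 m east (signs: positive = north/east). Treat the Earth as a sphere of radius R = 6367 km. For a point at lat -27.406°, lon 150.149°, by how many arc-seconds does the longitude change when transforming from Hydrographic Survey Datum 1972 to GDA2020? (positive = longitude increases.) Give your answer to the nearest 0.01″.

Δλ = 19.96″

At latitude -27.406°, cos φ = 0.887767.
One radian of longitude at latitude φ spans R cos φ, so Δλ = ΔE / (R cos φ) = 547.1 / (6367000 × 0.887767) = 9.6791e-05 rad = 19.964″.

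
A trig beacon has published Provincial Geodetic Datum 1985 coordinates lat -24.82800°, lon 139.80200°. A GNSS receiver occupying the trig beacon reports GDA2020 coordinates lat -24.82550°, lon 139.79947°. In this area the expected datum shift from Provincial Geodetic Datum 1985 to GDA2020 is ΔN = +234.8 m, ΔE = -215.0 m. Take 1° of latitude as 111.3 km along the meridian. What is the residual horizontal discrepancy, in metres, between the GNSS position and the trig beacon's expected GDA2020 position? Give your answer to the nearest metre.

59 m

Observed coordinate differences: Δφ = +0.00250°, Δλ = -0.00253°.
Converting to metres (1° lat = 111300 m, cos φ = 0.907572): observed ΔN = 278.2 m, observed ΔE = -255.6 m.
Subtracting the expected shift leaves a residual of 278.2 − (234.8) = 43.4 m north and -255.6 − (-215.0) = -40.6 m east.
Residual distance = √(43.4² + (-40.6)²) = 59.4 m.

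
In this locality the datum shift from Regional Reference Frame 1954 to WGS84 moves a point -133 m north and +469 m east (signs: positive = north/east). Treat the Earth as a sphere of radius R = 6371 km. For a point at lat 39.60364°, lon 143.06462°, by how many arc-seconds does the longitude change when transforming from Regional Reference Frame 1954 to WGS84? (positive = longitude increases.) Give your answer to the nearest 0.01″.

At latitude 39.60364°, cos φ = 0.770473.
One radian of longitude at latitude φ spans R cos φ, so Δλ = ΔE / (R cos φ) = 469.0 / (6371000 × 0.770473) = 9.5545e-05 rad = 19.708″.

Δλ = 19.71″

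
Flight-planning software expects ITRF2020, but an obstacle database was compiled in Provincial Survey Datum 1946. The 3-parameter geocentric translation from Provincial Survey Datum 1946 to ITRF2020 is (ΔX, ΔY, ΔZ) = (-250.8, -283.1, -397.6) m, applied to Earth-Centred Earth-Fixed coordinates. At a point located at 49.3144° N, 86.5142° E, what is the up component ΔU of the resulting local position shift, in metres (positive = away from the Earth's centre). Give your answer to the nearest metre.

ΔU = -496 m

The local up (radial) axis is (cos φ cos λ, cos φ sin λ, sin φ), giving ΔU = -9.941 − 184.214 − 301.499 = -495.65 m.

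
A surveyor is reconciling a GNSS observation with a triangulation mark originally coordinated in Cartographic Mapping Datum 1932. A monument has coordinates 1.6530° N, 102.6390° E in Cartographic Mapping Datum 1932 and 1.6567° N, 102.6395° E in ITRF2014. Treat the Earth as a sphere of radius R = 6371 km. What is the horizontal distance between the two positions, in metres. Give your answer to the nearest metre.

Δφ = 1.6567° − 1.6530° = +0.0037°; Δλ = 102.6395° − 102.6390° = +0.0005°.
1° along a meridian = πR/180 = 111195 m.
ΔN = Δφ × 111195 = 411.4 m; ΔE = Δλ × 111195 × cos(1.6530°) = +0.0005 × 111195 × 0.999584 = 55.6 m.
Distance = √(ΔE² + ΔN²) = √(55.6² + 411.4²) = 415.2 m.

415 m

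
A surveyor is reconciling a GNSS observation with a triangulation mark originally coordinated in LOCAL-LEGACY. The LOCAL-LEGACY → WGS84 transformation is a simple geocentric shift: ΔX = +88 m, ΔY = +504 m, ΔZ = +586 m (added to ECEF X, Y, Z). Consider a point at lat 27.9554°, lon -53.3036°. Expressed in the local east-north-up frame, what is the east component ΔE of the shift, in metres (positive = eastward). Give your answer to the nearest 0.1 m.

ΔE = 371.7 m

The local east axis at (φ, λ) is (−sin λ, cos λ, 0), so ΔE = −sin(-53.3036°)·88 + cos(-53.3036°)·504 = 371.74 m.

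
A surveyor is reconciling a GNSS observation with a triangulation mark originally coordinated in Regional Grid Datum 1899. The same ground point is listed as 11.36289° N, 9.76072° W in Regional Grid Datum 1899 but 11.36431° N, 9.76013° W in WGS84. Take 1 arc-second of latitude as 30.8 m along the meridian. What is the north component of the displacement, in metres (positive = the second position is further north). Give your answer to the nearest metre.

Δφ = 11.36431° − 11.36289° = +0.00142°; Δλ = -9.76013° − -9.76072° = +0.00059°.
1° of latitude = 3600 × 30.80 = 110880 m.
ΔN = Δφ × 110880 = 157.4 m; ΔE = Δλ × 110880 × cos(11.36289°) = +0.00059 × 110880 × 0.980399 = 64.1 m.

ΔN = 157 m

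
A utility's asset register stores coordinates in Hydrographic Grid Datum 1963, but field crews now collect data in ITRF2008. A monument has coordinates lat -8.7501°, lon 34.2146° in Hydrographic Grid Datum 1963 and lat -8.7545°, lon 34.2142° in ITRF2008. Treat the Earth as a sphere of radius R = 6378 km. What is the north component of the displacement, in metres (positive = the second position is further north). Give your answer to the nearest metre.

ΔN = -490 m

Δφ = -8.7545° − -8.7501° = -0.0044°; Δλ = 34.2142° − 34.2146° = -0.0004°.
1° along a meridian = πR/180 = 111317 m.
ΔN = Δφ × 111317 = -489.8 m; ΔE = Δλ × 111317 × cos(-8.7501°) = -0.0004 × 111317 × 0.988361 = -44.0 m.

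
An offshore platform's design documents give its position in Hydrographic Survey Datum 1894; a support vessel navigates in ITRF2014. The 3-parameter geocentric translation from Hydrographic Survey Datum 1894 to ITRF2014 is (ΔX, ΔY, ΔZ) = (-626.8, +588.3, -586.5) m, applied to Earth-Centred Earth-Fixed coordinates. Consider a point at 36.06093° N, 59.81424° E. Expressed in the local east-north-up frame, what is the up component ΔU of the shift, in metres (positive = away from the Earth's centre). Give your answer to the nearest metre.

At φ = 36.06093°, λ = 59.81424°: sin φ = 0.588645, cos φ = 0.808391, sin λ = 0.864400, cos λ = 0.502805.
ΔU = cos φ cos λ·ΔX + cos φ sin λ·ΔY + sin φ·ΔZ = (0.808391)(0.502805)(-626.8) + (0.808391)(0.864400)(588.3) + (0.588645)(-586.5) = -188.92 m.

ΔU = -189 m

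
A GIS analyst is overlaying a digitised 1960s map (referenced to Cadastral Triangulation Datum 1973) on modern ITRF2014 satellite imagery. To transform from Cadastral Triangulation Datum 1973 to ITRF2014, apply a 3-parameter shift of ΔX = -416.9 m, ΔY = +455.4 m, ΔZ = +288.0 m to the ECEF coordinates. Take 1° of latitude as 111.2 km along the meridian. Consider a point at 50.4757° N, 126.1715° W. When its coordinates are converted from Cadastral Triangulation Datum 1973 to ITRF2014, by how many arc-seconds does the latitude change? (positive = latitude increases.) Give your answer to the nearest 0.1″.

Δφ = 9.0″

sin φ = 0.771355, cos φ = 0.636405, sin λ = -0.807254, cos λ = -0.590204.
North component: ΔN = −sin φ cos λ·ΔX − sin φ sin λ·ΔY + cos φ·ΔZ = −(0.771355)(-0.590204)(-416.9) − (0.771355)(-0.807254)(455.4) + (0.636405)(288.0) = 277.06 m.
1° of latitude spans 111200 m, so Δφ = 277.06 / 111200 × 3600 = 8.969″.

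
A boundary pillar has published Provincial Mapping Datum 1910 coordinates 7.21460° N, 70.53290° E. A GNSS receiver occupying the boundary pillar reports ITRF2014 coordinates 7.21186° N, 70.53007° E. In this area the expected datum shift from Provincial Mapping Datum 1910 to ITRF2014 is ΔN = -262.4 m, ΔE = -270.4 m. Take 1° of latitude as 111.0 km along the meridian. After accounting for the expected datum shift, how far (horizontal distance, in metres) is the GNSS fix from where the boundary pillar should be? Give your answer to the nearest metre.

59 m

Observed coordinate differences: Δφ = -0.00274°, Δλ = -0.00283°.
Converting to metres (1° lat = 111000 m, cos φ = 0.992083): observed ΔN = -304.1 m, observed ΔE = -311.6 m.
Subtracting the expected shift leaves a residual of -304.1 − (-262.4) = -41.7 m north and -311.6 − (-270.4) = -41.2 m east.
Residual distance = √((-41.7)² + (-41.2)²) = 58.7 m.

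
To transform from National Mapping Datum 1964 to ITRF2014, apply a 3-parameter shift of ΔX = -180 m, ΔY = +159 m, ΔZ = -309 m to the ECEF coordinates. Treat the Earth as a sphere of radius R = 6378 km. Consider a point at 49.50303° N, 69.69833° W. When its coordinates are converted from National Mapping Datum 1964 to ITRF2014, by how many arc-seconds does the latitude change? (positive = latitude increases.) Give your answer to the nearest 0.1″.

Δφ = -1.3″

sin φ = 0.760440, cos φ = 0.649408, sin λ = -0.937879, cos λ = 0.346963.
North component: ΔN = −sin φ cos λ·ΔX − sin φ sin λ·ΔY + cos φ·ΔZ = −(0.760440)(0.346963)(-180) − (0.760440)(-0.937879)(159) + (0.649408)(-309) = -39.78 m.
1° of latitude spans πR/180 = 111317 m, so Δφ = -39.78 / 111317 × 3600 = -1.286″.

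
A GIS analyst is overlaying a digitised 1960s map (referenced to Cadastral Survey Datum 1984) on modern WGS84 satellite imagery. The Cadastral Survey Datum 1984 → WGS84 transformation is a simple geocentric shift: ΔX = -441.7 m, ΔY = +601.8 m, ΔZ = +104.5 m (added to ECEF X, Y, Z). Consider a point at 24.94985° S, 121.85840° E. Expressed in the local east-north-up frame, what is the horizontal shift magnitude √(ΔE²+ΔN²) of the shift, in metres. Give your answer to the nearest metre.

At φ = -24.94985°, λ = 121.85840°: sin φ = -0.421825, cos φ = 0.906677, sin λ = 0.849355, cos λ = -0.527822.
ΔE = −sin λ·ΔX + cos λ·ΔY = −(0.849355)·(-441.7) + (-0.527822)·(601.8) = 57.52 m.
ΔN = −sin φ cos λ·ΔX − sin φ sin λ·ΔY + cos φ·ΔZ = −(-0.421825)(-0.527822)(-441.7) − (-0.421825)(0.849355)(601.8) + (0.906677)(104.5) = 408.70 m.
Horizontal magnitude = √(ΔE² + ΔN²) = √(57.52² + 408.70²) = 412.73 m.

413 m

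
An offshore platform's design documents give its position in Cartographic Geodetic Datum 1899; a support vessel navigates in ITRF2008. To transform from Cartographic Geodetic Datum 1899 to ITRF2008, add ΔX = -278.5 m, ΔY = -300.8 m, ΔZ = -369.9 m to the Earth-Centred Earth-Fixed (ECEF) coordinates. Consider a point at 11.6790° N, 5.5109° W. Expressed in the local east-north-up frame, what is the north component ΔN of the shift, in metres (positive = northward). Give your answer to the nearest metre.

The local north axis is (−sin φ cos λ, −sin φ sin λ, cos φ), giving ΔN = 56.116 − 5.848 − 362.242 = -311.97 m.

ΔN = -312 m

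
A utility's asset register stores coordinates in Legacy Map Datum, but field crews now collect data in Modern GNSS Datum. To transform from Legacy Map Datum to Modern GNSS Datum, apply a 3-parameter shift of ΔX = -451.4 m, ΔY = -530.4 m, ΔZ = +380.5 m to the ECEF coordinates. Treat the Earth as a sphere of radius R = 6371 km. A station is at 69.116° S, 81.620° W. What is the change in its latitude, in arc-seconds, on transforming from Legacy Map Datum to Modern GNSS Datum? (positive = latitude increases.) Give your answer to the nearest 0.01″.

sin φ = -0.934304, cos φ = 0.356477, sin λ = -0.989323, cos λ = 0.145738.
North component: ΔN = −sin φ cos λ·ΔX − sin φ sin λ·ΔY + cos φ·ΔZ = −(-0.934304)(0.145738)(-451.4) − (-0.934304)(-0.989323)(-530.4) + (0.356477)(380.5) = 564.44 m.
1° of latitude spans πR/180 = 111195 m, so Δφ = 564.44 / 111195 × 3600 = 18.274″.

Δφ = 18.27″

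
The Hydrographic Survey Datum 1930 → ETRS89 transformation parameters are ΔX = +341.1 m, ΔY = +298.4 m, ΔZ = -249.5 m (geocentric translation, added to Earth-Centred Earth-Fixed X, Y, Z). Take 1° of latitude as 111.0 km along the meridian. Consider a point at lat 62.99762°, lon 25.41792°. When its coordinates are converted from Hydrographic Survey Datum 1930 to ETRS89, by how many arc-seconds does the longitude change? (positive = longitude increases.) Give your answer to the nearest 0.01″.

sin φ = 0.890988, cos φ = 0.454028, sin λ = 0.429218, cos λ = 0.903201.
East component: ΔE = −sin λ·ΔX + cos λ·ΔY = −(0.429218)(341.1) + (0.903201)(298.4) = 123.11 m.
1° of latitude spans 111000 m; at latitude φ, 1° of longitude spans that × cos φ = 50397.1 m, so Δλ = 123.11 / 50397.1 × 3600 = 8.794″.

Δλ = 8.79″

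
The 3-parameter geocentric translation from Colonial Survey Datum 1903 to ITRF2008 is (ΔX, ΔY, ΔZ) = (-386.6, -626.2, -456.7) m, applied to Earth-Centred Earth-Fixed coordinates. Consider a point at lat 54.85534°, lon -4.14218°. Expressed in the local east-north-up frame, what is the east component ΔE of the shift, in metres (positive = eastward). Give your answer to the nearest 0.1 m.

ΔE = -652.5 m

The local east axis at (φ, λ) is (−sin λ, cos λ, 0), so ΔE = −sin(-4.14218°)·(-386.6) + cos(-4.14218°)·(-626.2) = -652.49 m.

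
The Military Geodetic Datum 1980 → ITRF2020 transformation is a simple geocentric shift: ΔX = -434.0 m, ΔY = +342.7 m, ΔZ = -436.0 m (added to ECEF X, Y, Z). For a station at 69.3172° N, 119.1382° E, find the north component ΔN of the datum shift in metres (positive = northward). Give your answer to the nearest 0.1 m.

At φ = 69.3172°, λ = 119.1382°: sin φ = 0.935550, cos φ = 0.353194, sin λ = 0.873448, cos λ = -0.486918.
ΔN = −sin φ cos λ·ΔX − sin φ sin λ·ΔY + cos φ·ΔZ = −(0.935550)(-0.486918)(-434.0) − (0.935550)(0.873448)(342.7) + (0.353194)(-436.0) = -631.73 m.

ΔN = -631.7 m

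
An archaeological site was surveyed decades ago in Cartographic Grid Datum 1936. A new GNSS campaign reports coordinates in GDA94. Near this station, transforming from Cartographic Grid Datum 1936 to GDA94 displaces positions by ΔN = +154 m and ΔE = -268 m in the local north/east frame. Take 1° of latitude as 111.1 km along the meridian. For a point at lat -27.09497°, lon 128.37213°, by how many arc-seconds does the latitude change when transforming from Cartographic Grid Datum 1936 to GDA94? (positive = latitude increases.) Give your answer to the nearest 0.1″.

Δφ = 5.0″

1° of latitude = 111.1 km, so Δφ = 154.0 / 111100 = 0.0013861° = 4.990″.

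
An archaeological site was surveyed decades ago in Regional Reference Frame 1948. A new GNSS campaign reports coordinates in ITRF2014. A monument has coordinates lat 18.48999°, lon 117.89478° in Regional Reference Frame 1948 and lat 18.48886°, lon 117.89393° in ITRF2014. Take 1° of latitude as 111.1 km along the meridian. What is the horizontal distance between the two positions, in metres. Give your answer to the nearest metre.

Δφ = 18.48886° − 18.48999° = -0.00113°; Δλ = 117.89393° − 117.89478° = -0.00085°.
ΔN = Δφ × 111100 = -125.5 m; ΔE = Δλ × 111100 × cos(18.48999°) = -0.00085 × 111100 × 0.948379 = -89.6 m.
Distance = √(ΔE² + ΔN²) = √((-89.6)² + (-125.5)²) = 154.2 m.

154 m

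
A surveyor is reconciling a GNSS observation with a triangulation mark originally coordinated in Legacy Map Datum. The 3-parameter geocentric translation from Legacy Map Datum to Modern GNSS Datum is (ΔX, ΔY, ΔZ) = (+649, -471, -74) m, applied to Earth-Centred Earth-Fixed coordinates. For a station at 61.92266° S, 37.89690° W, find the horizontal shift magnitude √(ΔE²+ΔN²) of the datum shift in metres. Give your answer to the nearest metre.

673 m

The local east axis at (φ, λ) is (−sin λ, cos λ, 0), so ΔE = −sin(-37.89690°)·649 + cos(-37.89690°)·(-471) = 26.97 m.
The local north axis is (−sin φ cos λ, −sin φ sin λ, cos φ), giving ΔN = 451.865 + 255.260 − 34.829 = 672.30 m.
Horizontal magnitude = √(ΔE² + ΔN²) = √(26.97² + 672.30²) = 672.84 m.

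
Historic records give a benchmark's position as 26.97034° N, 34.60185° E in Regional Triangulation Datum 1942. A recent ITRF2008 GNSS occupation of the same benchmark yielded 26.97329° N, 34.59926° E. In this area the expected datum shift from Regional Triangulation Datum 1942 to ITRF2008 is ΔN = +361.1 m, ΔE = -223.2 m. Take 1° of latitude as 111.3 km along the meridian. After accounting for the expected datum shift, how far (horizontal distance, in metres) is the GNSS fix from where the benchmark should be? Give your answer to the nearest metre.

Observed coordinate differences: Δφ = +0.00295°, Δλ = -0.00259°.
Converting to metres (1° lat = 111300 m, cos φ = 0.891241): observed ΔN = 328.3 m, observed ΔE = -256.9 m.
Subtracting the expected shift leaves a residual of 328.3 − (361.1) = -32.8 m north and -256.9 − (-223.2) = -33.7 m east.
Residual distance = √((-32.8)² + (-33.7)²) = 47.0 m.

47 m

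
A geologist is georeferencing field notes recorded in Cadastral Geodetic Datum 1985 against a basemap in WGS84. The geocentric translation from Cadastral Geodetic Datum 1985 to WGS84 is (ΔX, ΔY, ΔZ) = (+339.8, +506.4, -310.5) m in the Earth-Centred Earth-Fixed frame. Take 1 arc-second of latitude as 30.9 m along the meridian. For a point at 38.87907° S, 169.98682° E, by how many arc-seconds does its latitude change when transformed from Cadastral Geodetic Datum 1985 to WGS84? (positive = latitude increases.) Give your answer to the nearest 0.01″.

sin φ = -0.627679, cos φ = 0.778472, sin λ = 0.173875, cos λ = -0.984768.
North component: ΔN = −sin φ cos λ·ΔX − sin φ sin λ·ΔY + cos φ·ΔZ = −(-0.627679)(-0.984768)(339.8) − (-0.627679)(0.173875)(506.4) + (0.778472)(-310.5) = -396.48 m.
1° of latitude spans 3600 × 30.90 = 111240 m, so Δφ = -396.48 / 111240 × 3600 = -12.831″.

Δφ = -12.83″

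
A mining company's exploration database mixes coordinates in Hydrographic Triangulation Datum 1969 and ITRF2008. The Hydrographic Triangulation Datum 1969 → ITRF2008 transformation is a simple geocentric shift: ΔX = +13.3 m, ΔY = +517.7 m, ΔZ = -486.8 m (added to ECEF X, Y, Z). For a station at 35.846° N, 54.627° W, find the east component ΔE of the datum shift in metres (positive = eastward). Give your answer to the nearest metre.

The local east axis at (φ, λ) is (−sin λ, cos λ, 0), so ΔE = −sin(-54.627°)·13.3 + cos(-54.627°)·517.7 = 310.54 m.

ΔE = 311 m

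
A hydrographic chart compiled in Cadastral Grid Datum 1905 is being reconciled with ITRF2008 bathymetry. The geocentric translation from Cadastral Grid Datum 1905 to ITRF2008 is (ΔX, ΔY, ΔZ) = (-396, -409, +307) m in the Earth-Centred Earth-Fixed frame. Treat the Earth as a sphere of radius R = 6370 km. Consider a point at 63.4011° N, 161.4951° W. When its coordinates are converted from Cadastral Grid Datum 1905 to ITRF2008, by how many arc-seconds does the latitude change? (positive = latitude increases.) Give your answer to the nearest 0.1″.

Δφ = -10.2″

sin φ = 0.894163, cos φ = 0.447742, sin λ = -0.317386, cos λ = -0.948297.
North component: ΔN = −sin φ cos λ·ΔX − sin φ sin λ·ΔY + cos φ·ΔZ = −(0.894163)(-0.948297)(-396) − (0.894163)(-0.317386)(-409) + (0.447742)(307) = -314.40 m.
1° of latitude spans πR/180 = 111177 m, so Δφ = -314.40 / 111177 × 3600 = -10.180″.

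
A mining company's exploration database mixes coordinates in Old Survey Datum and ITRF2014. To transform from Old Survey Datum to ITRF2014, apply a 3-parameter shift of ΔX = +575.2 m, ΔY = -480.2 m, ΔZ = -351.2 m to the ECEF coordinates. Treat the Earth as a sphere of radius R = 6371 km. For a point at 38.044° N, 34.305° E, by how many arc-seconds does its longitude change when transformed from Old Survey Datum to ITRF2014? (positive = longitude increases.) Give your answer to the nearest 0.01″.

Δλ = -29.63″

sin φ = 0.616266, cos φ = 0.787538, sin λ = 0.563598, cos λ = 0.826049.
East component: ΔE = −sin λ·ΔX + cos λ·ΔY = −(0.563598)(575.2) + (0.826049)(-480.2) = -720.85 m.
1° of latitude spans πR/180 = 111195 m; at latitude φ, 1° of longitude spans that × cos φ = 87570.2 m, so Δλ = -720.85 / 87570.2 × 3600 = -29.634″.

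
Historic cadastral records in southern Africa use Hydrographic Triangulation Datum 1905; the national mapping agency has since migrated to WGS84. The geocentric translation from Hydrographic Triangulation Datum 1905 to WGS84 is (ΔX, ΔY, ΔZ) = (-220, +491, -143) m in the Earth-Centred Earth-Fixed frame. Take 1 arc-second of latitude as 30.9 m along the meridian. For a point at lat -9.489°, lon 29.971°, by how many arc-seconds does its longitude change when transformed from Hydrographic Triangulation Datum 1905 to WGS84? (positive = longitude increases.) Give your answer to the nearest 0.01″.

sin φ = -0.164858, cos φ = 0.986317, sin λ = 0.499562, cos λ = 0.866278.
East component: ΔE = −sin λ·ΔX + cos λ·ΔY = −(0.499562)(-220) + (0.866278)(491) = 535.25 m.
1° of latitude spans 3600 × 30.90 = 111240 m; at latitude φ, 1° of longitude spans that × cos φ = 109717.9 m, so Δλ = 535.25 / 109717.9 × 3600 = 17.562″.

Δλ = 17.56″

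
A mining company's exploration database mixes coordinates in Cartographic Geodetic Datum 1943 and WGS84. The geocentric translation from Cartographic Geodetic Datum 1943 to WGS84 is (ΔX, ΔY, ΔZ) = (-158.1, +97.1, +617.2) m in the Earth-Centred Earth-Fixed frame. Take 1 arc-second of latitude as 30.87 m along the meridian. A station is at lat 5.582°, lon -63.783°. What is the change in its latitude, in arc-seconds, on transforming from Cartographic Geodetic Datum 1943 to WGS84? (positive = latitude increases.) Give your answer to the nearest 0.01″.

Δφ = 20.39″

sin φ = 0.097270, cos φ = 0.995258, sin λ = -0.897127, cos λ = 0.441772.
North component: ΔN = −sin φ cos λ·ΔX − sin φ sin λ·ΔY + cos φ·ΔZ = −(0.097270)(0.441772)(-158.1) − (0.097270)(-0.897127)(97.1) + (0.995258)(617.2) = 629.54 m.
1° of latitude spans 3600 × 30.87 = 111132 m, so Δφ = 629.54 / 111132 × 3600 = 20.393″.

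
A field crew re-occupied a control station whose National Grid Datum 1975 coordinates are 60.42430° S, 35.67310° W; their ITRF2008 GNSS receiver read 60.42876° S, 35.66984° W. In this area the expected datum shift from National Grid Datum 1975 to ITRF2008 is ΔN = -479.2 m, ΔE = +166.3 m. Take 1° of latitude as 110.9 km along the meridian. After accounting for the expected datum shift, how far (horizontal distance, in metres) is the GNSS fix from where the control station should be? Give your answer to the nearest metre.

Observed coordinate differences: Δφ = -0.00446°, Δλ = +0.00326°.
Converting to metres (1° lat = 110900 m, cos φ = 0.493573): observed ΔN = -494.6 m, observed ΔE = 178.4 m.
Subtracting the expected shift leaves a residual of -494.6 − (-479.2) = -15.4 m north and 178.4 − (166.3) = 12.1 m east.
Residual distance = √((-15.4)² + 12.1²) = 19.6 m.

20 m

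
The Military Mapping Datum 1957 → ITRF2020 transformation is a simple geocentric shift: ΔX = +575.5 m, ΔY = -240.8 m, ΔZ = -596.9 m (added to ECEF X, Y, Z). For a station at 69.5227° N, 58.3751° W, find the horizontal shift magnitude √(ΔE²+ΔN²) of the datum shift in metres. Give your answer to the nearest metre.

774 m

The local east axis at (φ, λ) is (−sin λ, cos λ, 0), so ΔE = −sin(-58.3751°)·575.5 + cos(-58.3751°)·(-240.8) = 363.77 m.
The local north axis is (−sin φ cos λ, −sin φ sin λ, cos φ), giving ΔN = -282.698 − 192.085 − 208.817 = -683.60 m.
Horizontal magnitude = √(ΔE² + ΔN²) = √(363.77² + (-683.60)²) = 774.36 m.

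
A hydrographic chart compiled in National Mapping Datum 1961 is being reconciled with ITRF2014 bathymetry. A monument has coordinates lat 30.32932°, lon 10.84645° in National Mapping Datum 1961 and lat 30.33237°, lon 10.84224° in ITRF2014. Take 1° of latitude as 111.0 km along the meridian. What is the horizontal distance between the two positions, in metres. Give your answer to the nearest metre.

Δφ = 30.33237° − 30.32932° = +0.00305°; Δλ = 10.84224° − 10.84645° = -0.00421°.
ΔN = Δφ × 111000 = 338.6 m; ΔE = Δλ × 111000 × cos(30.32932°) = -0.00421 × 111000 × 0.863137 = -403.4 m.
Distance = √(ΔE² + ΔN²) = √((-403.4)² + 338.6²) = 526.6 m.

527 m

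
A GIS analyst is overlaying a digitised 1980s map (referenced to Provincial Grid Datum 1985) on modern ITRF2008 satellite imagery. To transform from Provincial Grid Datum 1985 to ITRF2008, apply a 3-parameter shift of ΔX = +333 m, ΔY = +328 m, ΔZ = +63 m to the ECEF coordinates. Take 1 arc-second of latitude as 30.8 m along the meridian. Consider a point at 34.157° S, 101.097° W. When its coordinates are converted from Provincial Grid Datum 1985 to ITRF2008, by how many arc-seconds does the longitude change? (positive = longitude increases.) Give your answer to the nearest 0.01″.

Δλ = 10.34″

sin φ = -0.561463, cos φ = 0.827502, sin λ = -0.981303, cos λ = -0.192471.
East component: ΔE = −sin λ·ΔX + cos λ·ΔY = −(-0.981303)(333) + (-0.192471)(328) = 263.64 m.
1° of latitude spans 3600 × 30.80 = 110880 m; at latitude φ, 1° of longitude spans that × cos φ = 91753.4 m, so Δλ = 263.64 / 91753.4 × 3600 = 10.344″.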